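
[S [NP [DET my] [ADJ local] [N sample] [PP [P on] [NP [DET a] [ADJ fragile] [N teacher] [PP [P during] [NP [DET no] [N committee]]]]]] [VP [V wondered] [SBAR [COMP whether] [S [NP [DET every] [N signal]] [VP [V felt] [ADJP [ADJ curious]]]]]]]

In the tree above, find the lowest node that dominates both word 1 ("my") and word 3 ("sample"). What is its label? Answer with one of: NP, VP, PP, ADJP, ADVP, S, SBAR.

Both words fall inside [NP my local sample on a fragile teacher during no committee] (words 1–10), and no smaller constituent contains them both. Label: NP.

NP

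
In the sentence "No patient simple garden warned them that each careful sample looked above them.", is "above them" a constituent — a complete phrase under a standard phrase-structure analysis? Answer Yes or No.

Yes

These words form the whole prepositional phrase headed by "above", so yes — one constituent.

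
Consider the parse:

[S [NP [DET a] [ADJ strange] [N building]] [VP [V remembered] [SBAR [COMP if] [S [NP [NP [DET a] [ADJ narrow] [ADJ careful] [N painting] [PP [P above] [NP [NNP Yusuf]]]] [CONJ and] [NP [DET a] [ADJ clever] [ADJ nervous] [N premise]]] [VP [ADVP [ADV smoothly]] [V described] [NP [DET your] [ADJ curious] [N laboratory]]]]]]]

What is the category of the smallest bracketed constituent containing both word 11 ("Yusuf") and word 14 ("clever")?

NP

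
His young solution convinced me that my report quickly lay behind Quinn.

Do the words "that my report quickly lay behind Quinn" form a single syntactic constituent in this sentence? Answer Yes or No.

Yes

These words form the whole subordinate clause headed by "that", so yes — one constituent.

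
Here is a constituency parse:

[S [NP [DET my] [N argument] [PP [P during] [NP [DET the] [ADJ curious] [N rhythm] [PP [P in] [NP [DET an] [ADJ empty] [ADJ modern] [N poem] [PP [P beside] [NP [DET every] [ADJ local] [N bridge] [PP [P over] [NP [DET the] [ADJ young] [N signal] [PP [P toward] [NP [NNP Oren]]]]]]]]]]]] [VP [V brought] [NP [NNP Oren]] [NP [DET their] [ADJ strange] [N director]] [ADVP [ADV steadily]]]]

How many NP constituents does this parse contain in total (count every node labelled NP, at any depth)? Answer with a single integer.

8

Scanning left to right, an opening `[NP` appears at word positions 1, 4, 8, 13, 17, 21, 23, 24 — 8 in total.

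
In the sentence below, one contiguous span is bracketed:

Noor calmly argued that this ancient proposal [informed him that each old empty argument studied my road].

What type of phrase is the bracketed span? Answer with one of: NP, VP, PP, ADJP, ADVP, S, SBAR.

The bracketed span "informed him that each old empty argument studied my road" is headed by "informed", making it a verb phrase (VP).

VP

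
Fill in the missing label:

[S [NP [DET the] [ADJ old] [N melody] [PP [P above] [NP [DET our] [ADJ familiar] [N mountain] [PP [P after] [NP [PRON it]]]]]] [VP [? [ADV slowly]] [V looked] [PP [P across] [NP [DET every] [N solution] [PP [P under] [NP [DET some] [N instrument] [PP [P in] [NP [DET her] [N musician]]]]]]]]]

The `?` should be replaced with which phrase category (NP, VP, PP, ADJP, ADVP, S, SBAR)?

ADVP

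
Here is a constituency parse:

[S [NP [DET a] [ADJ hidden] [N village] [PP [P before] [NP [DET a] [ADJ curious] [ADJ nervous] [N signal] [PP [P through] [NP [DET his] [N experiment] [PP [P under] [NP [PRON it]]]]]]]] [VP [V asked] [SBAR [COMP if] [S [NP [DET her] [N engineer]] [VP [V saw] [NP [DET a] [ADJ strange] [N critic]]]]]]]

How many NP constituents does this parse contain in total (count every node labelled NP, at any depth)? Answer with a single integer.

The NP constituents are: [NP a hidden village before a curious nervous signal through his experiment under it]; [NP a curious nervous signal through his experiment under it]; [NP his experiment under it]; [NP it]; [NP her engineer]; [NP a strange critic]. Total: 6.

6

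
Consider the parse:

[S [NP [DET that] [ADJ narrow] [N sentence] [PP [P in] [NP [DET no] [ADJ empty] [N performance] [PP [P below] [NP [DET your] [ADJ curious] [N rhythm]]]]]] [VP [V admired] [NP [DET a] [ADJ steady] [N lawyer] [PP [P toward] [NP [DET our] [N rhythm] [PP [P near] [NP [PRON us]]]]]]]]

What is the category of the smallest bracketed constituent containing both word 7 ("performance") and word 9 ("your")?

The smallest bracket enclosing both words is [NP no empty performance below your curious rhythm], so the label is NP.

NP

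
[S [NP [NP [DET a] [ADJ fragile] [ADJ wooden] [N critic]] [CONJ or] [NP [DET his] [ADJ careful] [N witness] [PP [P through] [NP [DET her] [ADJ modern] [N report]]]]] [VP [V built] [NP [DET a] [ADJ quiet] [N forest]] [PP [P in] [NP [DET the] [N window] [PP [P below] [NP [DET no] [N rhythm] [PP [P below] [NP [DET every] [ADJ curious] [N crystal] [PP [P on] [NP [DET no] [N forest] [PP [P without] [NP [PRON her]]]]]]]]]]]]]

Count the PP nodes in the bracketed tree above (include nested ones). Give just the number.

6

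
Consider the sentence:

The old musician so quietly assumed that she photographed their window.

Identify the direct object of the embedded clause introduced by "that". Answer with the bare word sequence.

their window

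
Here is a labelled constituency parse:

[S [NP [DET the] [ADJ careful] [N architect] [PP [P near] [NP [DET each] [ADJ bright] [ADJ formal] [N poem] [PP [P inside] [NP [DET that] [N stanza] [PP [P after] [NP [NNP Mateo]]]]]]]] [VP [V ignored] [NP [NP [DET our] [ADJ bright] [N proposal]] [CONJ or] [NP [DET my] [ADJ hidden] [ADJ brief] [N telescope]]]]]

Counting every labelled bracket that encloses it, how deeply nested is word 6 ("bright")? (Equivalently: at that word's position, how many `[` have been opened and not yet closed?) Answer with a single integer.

Counting open brackets not yet closed at "bright": [S [NP [PP [NP [ADJ = 5.

5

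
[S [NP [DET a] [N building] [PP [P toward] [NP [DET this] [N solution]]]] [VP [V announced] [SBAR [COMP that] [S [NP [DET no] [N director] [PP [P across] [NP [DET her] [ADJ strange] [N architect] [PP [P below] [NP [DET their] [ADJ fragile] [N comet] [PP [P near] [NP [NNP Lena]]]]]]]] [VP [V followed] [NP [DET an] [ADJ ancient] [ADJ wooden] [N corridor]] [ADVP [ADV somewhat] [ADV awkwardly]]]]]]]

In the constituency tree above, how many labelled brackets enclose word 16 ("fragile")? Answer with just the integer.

Path from the root down to the word: S → VP → SBAR → S → NP → PP → NP → PP → NP → ADJ. That is 10 enclosing brackets.

10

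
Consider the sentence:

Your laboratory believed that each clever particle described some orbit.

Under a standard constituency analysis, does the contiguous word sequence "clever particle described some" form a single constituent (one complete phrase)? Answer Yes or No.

The sequence begins inside the noun phrase "each clever particle" and ends inside the verb phrase "described some orbit"; it crosses a phrase boundary, so no single node in the tree spans exactly those words.

No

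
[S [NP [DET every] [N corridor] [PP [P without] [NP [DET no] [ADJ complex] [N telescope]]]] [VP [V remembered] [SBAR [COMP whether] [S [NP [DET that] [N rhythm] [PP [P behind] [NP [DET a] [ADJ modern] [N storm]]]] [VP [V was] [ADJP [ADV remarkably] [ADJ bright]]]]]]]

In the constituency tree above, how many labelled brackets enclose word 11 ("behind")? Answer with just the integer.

Path from the root down to the word: S → VP → SBAR → S → NP → PP → P. That is 7 enclosing brackets.

7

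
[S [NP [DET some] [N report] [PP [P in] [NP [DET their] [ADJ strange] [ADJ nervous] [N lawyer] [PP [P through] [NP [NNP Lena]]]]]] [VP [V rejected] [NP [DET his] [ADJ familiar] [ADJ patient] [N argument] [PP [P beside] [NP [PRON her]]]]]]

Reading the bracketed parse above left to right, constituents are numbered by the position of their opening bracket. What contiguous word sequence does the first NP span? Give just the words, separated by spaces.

some report in their strange nervous lawyer through Lena

Opening `[NP` markers occur at word positions 1, 4, 9, 11, 16; the first of these opens the constituent [NP some report in their strange nervous lawyer through Lena].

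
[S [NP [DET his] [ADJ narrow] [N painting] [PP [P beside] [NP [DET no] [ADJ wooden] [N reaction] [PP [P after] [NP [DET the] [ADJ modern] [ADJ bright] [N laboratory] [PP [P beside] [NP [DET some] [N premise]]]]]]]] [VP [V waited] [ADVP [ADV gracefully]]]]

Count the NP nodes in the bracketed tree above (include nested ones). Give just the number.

4

Listing each NP by its span: [NP his narrow painting beside no wooden reaction after the modern bright laboratory beside some premise]; [NP no wooden reaction after the modern bright laboratory beside some premise]; [NP the modern bright laboratory beside some premise]; [NP some premise] — that makes 4.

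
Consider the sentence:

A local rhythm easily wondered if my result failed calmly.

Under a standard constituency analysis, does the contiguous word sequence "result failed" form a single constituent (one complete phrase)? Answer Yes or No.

No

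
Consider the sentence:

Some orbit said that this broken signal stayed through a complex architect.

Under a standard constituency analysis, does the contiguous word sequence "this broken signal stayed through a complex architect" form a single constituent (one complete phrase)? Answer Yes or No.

Yes

The sequence corresponds to a single S node — the clause "this broken signal stayed through a complex architect".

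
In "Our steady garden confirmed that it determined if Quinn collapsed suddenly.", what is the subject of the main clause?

The subject of the main clause is the NP immediately before the verb "confirmed": "our steady garden".

our steady garden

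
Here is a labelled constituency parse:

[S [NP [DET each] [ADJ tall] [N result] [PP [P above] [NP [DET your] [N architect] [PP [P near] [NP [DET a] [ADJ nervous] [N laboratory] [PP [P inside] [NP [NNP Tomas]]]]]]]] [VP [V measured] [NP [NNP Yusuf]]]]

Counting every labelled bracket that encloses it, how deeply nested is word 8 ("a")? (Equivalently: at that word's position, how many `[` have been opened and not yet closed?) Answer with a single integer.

The word sits inside DET, which is inside NP, inside PP, inside NP, inside PP, inside NP, inside S — 7 brackets in all.

7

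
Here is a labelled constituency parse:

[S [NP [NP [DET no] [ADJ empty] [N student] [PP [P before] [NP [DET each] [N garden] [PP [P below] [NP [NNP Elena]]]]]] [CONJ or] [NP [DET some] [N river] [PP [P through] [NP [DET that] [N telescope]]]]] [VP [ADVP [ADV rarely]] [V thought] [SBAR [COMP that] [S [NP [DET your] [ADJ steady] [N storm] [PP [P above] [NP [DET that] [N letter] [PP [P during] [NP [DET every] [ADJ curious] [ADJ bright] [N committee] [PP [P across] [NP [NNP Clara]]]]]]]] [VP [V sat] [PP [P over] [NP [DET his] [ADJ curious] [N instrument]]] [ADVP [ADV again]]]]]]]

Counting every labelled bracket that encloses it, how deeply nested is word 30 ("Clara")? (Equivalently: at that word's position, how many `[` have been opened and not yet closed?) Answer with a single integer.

Counting open brackets not yet closed at "Clara": [S [VP [SBAR [S [NP [PP [NP [PP [NP [PP [NP [NNP = 12.

12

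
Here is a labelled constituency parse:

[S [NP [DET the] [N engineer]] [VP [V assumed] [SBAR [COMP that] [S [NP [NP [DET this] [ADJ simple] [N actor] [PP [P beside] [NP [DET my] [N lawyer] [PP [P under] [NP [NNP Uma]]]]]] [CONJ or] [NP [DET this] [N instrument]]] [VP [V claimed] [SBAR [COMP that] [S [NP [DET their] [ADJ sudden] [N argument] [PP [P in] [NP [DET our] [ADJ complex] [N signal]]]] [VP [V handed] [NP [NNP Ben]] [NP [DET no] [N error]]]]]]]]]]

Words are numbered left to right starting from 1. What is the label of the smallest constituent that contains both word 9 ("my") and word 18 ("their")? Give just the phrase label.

S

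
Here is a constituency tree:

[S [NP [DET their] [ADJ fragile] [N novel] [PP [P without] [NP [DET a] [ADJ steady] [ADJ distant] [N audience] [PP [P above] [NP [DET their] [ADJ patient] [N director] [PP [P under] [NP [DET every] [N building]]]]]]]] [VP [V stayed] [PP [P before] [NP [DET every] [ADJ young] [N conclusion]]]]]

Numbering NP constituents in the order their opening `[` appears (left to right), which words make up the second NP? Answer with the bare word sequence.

a steady distant audience above their patient director under every building

Opening `[NP` markers occur at word positions 1, 5, 10, 14, 18; the second of these opens the constituent [NP a steady distant audience above their patient director under every building].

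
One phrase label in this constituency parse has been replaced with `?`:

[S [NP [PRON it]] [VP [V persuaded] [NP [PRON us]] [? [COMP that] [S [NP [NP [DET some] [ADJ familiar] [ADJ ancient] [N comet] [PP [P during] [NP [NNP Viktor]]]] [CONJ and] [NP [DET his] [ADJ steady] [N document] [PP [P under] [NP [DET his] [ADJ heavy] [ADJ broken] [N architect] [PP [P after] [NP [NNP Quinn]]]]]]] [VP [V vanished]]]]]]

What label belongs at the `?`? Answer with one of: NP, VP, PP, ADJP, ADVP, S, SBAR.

SBAR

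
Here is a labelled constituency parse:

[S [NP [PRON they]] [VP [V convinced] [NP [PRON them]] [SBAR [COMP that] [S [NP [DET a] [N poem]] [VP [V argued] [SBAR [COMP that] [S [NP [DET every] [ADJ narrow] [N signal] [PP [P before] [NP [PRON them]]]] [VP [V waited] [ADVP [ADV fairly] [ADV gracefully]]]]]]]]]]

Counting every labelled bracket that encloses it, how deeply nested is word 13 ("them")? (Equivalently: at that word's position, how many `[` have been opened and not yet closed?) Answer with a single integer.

The word sits inside PRON, which is inside NP, inside PP, inside NP, inside S, inside SBAR, inside VP, inside S, inside SBAR, inside VP, inside S — 11 brackets in all.

11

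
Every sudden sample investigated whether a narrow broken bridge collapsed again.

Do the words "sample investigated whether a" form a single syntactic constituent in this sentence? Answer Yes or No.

No

The sequence begins inside the noun phrase "every sudden sample" and ends inside the verb phrase "investigated whether a narrow broken bridge collapsed again"; it crosses a phrase boundary, so no single node in the tree spans exactly those words.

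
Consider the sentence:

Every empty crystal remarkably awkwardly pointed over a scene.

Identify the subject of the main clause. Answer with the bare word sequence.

In the main clause the verb is "pointed"; the NP preceding it, "every empty crystal", is the subject.

every empty crystal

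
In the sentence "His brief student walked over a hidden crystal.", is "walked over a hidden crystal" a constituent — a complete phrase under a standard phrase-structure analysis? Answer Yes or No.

"walked over a hidden crystal" is exactly the verb phrase [VP walked over a hidden crystal], a complete constituent.

Yes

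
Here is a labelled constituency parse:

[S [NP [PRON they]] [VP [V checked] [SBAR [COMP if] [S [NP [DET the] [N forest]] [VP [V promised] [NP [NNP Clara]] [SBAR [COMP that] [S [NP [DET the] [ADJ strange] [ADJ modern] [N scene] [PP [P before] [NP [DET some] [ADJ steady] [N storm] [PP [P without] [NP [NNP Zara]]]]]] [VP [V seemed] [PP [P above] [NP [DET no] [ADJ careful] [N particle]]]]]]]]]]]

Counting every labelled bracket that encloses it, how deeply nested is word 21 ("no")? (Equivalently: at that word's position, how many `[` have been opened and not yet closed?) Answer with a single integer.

11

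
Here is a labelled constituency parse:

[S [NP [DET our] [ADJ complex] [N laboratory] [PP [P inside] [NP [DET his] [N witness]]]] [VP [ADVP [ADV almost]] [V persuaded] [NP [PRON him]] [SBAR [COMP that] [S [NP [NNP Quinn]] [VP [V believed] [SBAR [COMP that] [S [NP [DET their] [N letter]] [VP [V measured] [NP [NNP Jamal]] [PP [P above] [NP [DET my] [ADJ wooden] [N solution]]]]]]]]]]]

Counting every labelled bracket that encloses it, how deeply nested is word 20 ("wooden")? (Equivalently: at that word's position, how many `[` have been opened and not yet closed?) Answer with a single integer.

Counting open brackets not yet closed at "wooden": [S [VP [SBAR [S [VP [SBAR [S [VP [PP [NP [ADJ = 11.

11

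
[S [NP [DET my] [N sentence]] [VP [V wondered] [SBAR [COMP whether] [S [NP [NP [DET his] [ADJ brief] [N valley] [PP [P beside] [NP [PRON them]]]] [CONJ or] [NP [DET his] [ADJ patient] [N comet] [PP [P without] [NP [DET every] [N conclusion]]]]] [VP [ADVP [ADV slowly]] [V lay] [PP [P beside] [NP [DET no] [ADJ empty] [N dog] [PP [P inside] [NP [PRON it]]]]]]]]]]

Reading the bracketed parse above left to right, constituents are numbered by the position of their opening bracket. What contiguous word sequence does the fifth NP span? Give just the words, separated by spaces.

his patient comet without every conclusion

The NP opening brackets appear, in order, over: "my sentence"; "his brief valley beside them or his patient comet without every conclusion"; "his brief valley beside them"; "them"; "his patient comet without every conclusion"; "every conclusion"; "no empty dog inside it"; "it". The fifth one spans "his patient comet without every conclusion".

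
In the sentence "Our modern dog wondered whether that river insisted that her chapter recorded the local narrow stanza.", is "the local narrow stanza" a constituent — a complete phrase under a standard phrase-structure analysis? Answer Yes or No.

Yes

"the local narrow stanza" is exactly the noun phrase [NP the local narrow stanza], a complete constituent.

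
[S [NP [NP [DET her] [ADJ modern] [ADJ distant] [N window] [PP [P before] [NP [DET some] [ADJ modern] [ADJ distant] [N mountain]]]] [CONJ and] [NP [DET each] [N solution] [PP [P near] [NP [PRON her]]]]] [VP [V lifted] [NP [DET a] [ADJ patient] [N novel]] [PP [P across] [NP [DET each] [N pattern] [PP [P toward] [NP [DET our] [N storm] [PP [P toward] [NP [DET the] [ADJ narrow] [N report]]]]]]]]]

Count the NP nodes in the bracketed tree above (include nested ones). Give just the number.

Listing each NP by its span: [NP her modern distant window before some modern distant mountain and each solution near her]; [NP her modern distant window before some modern distant mountain]; [NP some modern distant mountain]; [NP each solution near her]; [NP her]; [NP a patient novel] … — that makes 9.

9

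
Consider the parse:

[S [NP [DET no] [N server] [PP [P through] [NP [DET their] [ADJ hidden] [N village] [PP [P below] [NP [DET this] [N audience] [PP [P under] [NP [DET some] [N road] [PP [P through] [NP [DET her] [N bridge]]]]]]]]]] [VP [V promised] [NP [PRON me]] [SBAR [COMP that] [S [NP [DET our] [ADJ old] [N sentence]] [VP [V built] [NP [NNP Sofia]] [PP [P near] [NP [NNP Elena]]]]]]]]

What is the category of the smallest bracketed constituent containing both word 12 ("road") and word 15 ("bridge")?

The smallest bracket enclosing both words is [NP some road through her bridge], so the label is NP.

NP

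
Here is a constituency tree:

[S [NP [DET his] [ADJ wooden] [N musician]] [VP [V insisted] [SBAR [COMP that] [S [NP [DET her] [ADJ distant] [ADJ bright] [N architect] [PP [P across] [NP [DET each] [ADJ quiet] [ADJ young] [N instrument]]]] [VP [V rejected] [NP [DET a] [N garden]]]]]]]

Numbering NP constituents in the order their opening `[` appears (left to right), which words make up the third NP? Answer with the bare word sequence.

each quiet young instrument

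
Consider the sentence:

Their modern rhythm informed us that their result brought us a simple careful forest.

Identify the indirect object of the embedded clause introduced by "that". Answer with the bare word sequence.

us

Within the embedded clause introduced by "that", the indirect object of "brought" is "us".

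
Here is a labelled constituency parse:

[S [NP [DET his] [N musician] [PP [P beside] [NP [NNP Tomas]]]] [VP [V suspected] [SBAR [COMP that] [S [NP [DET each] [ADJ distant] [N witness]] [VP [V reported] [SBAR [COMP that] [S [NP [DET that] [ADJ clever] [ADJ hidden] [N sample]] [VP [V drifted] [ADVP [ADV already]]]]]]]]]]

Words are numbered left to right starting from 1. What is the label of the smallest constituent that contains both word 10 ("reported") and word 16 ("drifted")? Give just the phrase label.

VP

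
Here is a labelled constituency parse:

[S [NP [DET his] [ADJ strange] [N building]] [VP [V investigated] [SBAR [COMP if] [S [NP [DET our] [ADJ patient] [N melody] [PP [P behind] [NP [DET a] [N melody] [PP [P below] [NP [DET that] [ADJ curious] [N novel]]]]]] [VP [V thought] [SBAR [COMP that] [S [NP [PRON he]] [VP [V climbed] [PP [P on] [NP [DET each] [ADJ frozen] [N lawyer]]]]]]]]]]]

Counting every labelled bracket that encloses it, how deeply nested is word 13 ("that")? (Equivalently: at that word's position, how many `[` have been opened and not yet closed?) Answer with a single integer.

10

The word sits inside DET, which is inside NP, inside PP, inside NP, inside PP, inside NP, inside S, inside SBAR, inside VP, inside S — 10 brackets in all.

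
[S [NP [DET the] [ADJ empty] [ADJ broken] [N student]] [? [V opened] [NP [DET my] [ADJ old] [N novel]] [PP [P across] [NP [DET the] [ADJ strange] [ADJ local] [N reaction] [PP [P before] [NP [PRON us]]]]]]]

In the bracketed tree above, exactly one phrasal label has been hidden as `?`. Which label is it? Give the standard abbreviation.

VP

Looking at what the `?` directly dominates — V 'opened', NP, PP — this is a verb phrase (VP).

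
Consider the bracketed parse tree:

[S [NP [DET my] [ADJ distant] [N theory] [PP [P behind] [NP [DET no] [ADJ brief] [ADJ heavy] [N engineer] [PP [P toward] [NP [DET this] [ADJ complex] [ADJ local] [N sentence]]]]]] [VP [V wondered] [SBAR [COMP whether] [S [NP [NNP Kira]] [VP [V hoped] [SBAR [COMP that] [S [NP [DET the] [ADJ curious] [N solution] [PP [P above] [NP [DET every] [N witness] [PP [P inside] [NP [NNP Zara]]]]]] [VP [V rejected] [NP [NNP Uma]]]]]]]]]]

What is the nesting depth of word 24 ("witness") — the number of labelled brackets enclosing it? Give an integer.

11

The word sits inside N, which is inside NP, inside PP, inside NP, inside S, inside SBAR, inside VP, inside S, inside SBAR, inside VP, inside S — 11 brackets in all.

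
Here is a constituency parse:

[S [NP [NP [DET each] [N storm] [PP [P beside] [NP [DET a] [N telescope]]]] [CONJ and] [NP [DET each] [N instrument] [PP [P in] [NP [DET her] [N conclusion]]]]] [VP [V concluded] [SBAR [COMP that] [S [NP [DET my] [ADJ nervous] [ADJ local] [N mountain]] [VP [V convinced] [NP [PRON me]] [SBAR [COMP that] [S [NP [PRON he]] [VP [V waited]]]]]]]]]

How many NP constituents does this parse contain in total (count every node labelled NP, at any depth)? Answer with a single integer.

8

The NP constituents are: [NP each storm beside a telescope and each instrument in her conclusion]; [NP each storm beside a telescope]; [NP a telescope]; [NP each instrument in her conclusion]; [NP her conclusion]; [NP my nervous local mountain] …. Total: 8.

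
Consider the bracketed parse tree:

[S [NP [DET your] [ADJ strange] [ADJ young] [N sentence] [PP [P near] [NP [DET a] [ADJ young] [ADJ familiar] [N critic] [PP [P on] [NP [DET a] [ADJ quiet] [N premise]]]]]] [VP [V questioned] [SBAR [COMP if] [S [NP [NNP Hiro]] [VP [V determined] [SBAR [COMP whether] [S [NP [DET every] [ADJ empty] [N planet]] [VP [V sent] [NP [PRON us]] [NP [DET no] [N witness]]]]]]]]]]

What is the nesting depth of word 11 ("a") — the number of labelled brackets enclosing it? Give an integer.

The word sits inside DET, which is inside NP, inside PP, inside NP, inside PP, inside NP, inside S — 7 brackets in all.

7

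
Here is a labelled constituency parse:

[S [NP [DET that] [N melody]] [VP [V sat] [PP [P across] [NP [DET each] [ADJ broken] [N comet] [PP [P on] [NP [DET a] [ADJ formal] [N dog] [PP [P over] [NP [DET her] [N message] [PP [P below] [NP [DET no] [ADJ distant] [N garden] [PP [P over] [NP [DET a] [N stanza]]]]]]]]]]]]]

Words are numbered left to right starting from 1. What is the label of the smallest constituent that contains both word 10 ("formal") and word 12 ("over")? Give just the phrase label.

NP

Word 10 lies under S → VP → PP → NP → PP → NP → ADJ; word 12 lies under S → VP → PP → NP → PP → NP → PP → P. The lowest shared node is the NP.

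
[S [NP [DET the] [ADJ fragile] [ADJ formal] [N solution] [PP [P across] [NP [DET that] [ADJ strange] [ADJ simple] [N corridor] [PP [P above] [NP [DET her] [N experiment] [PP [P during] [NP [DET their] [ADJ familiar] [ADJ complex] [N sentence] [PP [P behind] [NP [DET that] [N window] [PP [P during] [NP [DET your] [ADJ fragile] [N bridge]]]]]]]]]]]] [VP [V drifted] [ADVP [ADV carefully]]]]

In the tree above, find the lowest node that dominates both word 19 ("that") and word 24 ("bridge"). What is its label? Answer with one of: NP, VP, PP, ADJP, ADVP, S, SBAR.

NP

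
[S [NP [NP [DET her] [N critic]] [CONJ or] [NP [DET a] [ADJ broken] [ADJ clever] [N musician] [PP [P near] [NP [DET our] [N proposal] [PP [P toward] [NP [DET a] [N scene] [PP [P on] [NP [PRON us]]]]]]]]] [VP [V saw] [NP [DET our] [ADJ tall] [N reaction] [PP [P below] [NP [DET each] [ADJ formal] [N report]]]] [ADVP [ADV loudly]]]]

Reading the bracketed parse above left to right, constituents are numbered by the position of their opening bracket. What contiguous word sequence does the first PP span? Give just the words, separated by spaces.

Opening `[PP` markers occur at word positions 8, 11, 14, 20; the first of these opens the constituent [PP near our proposal toward a scene on us].

near our proposal toward a scene on us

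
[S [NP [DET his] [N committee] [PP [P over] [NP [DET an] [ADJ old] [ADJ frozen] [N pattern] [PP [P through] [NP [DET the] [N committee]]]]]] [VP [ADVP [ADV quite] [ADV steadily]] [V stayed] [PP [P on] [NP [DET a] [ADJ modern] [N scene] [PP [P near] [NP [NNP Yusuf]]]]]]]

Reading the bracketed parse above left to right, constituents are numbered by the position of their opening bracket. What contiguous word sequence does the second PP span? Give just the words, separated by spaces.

The PP opening brackets appear, in order, over: "over an old frozen pattern through the committee"; "through the committee"; "on a modern scene near Yusuf"; "near Yusuf". The second one spans "through the committee".

through the committee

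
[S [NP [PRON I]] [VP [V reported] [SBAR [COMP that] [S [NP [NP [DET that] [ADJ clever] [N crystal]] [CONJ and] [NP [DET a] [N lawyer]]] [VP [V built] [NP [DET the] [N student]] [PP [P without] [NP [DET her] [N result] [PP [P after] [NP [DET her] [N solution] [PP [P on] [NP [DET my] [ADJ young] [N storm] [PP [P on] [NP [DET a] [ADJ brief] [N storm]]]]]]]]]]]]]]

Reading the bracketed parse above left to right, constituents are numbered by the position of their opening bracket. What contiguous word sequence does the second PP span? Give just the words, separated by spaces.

after her solution on my young storm on a brief storm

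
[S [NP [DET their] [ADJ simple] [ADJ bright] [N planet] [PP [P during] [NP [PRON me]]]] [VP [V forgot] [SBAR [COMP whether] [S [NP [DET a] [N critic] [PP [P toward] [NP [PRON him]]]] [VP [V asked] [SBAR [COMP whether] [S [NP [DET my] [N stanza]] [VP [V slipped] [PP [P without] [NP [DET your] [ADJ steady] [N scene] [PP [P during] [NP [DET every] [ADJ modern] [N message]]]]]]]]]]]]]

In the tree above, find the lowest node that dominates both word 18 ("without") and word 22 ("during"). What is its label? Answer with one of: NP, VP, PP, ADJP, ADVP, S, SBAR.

Both words fall inside [PP without your steady scene during every modern message] (words 18–25), and no smaller constituent contains them both. Label: PP.

PP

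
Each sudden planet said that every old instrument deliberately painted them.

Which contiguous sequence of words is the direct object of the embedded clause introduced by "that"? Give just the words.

them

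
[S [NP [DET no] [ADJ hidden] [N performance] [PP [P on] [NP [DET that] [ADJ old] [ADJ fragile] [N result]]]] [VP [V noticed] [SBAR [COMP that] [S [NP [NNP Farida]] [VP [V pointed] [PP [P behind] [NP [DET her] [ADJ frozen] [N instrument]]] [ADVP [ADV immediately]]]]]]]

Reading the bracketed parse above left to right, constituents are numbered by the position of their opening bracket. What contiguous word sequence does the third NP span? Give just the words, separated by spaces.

Farida

Opening `[NP` markers occur at word positions 1, 5, 11, 14; the third of these opens the constituent [NP Farida].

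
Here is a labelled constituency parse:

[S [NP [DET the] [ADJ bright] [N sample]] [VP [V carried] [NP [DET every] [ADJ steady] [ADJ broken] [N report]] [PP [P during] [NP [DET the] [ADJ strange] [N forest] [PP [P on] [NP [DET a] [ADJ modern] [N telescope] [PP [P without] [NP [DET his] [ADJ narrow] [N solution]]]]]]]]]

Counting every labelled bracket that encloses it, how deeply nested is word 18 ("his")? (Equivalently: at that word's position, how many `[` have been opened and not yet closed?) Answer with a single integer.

9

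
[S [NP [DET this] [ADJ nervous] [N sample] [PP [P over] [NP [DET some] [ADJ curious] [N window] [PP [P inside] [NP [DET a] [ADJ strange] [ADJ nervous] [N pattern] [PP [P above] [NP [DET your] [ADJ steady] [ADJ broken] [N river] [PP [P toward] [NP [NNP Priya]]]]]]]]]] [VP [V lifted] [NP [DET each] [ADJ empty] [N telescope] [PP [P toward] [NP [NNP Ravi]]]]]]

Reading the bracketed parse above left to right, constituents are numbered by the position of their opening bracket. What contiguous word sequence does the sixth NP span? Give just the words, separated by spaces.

The NP opening brackets appear, in order, over: "this nervous sample over some curious window inside a strange nervous pattern above your steady broken river toward Priya"; "some curious window inside a strange nervous pattern above your steady broken river toward Priya"; "a strange nervous pattern above your steady broken river toward Priya"; "your steady broken river toward Priya"; "Priya"; "each empty telescope toward Ravi"; "Ravi". The sixth one spans "each empty telescope toward Ravi".

each empty telescope toward Ravi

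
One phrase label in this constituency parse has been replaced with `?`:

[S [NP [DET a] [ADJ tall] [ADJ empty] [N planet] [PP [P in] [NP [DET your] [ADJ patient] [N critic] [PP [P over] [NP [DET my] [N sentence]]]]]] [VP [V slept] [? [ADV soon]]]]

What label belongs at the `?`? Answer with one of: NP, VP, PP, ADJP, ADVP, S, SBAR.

A constituent whose immediate children are ADV 'soon' is an adverb phrase: ADVP.

ADVP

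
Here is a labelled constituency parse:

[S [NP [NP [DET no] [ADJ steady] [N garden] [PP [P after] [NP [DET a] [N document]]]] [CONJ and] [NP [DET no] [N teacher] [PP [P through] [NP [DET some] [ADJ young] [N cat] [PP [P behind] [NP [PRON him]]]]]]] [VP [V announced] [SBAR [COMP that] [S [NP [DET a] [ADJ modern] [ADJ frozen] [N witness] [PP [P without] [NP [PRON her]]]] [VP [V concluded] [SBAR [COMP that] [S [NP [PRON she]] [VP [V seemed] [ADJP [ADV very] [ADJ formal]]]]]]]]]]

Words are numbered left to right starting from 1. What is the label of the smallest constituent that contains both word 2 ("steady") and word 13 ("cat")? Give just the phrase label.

NP

Both words fall inside [NP no steady garden after a document and no teacher through some young cat behind him] (words 1–15), and no smaller constituent contains them both. Label: NP.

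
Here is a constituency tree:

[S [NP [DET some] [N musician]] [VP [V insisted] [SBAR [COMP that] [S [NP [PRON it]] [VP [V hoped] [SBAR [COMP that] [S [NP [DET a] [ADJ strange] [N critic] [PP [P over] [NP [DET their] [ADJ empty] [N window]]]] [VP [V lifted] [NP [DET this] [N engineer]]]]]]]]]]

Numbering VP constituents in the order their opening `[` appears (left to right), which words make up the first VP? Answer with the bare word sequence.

In left-to-right order the VP constituents are "insisted that it hoped that a strange critic over their empty window lifted this engineer"; "hoped that a strange critic over their empty window lifted this engineer"; "lifted this engineer". Number 1 is "insisted that it hoped that a strange critic over their empty window lifted this engineer".

insisted that it hoped that a strange critic over their empty window lifted this engineer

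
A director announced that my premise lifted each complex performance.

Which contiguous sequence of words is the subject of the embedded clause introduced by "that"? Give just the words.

my premise

"my premise" is the NP that combines with the VP headed by "lifted" to form the embedded clause introduced by "that" — the subject.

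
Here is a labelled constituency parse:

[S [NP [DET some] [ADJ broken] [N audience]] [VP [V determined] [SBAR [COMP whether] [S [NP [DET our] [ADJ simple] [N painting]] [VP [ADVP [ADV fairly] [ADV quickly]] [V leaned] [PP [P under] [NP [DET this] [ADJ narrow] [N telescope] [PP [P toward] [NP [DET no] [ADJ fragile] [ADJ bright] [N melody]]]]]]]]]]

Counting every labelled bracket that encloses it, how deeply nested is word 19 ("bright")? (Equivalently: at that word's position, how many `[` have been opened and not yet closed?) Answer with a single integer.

10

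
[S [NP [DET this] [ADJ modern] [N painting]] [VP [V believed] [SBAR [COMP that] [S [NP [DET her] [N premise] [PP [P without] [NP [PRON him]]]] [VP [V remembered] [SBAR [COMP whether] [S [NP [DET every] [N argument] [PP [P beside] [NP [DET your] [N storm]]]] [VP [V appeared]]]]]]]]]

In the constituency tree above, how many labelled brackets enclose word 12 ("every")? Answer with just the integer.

9

The word sits inside DET, which is inside NP, inside S, inside SBAR, inside VP, inside S, inside SBAR, inside VP, inside S — 9 brackets in all.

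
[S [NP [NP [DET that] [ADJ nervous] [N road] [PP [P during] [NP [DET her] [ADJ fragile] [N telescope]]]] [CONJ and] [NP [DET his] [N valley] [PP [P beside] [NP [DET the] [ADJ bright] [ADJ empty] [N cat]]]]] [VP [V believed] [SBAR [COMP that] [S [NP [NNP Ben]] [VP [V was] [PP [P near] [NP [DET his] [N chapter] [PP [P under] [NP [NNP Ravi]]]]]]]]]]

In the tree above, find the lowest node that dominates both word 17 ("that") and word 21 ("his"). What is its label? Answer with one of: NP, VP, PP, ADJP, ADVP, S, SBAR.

Both words fall inside [SBAR that Ben was near his chapter under Ravi] (words 17–24), and no smaller constituent contains them both. Label: SBAR.

SBAR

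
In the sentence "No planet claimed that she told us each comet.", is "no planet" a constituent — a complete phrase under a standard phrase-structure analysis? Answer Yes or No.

Yes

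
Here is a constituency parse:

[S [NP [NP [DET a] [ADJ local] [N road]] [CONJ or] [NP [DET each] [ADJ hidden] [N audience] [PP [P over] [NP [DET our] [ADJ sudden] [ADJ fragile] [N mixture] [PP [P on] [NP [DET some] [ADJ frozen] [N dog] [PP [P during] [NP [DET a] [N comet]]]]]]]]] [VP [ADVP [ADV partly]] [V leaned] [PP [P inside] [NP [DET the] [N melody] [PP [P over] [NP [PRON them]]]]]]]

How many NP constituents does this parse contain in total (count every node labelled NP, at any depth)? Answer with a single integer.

Scanning left to right, an opening `[NP` appears at word positions 1, 1, 5, 9, 14, 18, 23, 26 — 8 in total.

8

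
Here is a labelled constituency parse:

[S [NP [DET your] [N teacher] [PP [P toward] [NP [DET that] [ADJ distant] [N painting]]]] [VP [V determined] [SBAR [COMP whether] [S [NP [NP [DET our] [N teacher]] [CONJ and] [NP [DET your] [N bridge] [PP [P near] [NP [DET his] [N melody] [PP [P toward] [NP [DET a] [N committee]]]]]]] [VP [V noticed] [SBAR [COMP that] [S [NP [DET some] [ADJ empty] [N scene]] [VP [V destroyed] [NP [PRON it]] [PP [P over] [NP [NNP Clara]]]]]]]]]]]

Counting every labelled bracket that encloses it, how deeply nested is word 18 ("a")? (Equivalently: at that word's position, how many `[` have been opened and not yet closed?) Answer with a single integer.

11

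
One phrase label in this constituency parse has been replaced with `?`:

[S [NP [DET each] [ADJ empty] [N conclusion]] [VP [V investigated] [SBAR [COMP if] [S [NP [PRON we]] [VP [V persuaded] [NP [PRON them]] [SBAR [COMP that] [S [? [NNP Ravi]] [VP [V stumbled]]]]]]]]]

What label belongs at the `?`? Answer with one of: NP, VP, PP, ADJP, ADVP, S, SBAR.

A constituent whose immediate children are NNP 'Ravi' is a noun phrase: NP.

NP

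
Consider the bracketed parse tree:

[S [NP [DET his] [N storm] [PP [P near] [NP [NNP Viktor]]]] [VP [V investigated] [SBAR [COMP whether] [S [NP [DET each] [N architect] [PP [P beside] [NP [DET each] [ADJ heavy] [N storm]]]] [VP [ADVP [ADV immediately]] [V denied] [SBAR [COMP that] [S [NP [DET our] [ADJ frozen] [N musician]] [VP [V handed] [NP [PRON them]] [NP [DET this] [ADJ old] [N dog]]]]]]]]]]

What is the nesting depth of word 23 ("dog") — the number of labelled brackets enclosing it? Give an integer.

10

Path from the root down to the word: S → VP → SBAR → S → VP → SBAR → S → VP → NP → N. That is 10 enclosing brackets.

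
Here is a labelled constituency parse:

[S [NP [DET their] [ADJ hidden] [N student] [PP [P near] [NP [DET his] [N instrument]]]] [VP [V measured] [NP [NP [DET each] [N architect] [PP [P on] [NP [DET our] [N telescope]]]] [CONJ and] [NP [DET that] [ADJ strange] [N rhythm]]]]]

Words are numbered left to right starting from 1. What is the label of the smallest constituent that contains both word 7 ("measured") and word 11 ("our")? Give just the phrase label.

The smallest bracket enclosing both words is [VP measured each architect on our telescope and that strange rhythm], so the label is VP.

VP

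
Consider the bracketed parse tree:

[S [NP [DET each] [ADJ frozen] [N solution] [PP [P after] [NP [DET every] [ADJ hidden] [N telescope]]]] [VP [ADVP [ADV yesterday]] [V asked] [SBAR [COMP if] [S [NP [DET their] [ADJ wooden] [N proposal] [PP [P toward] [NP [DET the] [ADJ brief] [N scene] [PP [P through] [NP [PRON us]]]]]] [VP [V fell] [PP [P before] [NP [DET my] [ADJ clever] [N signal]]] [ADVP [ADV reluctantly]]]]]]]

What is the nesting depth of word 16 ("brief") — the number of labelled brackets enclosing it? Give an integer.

8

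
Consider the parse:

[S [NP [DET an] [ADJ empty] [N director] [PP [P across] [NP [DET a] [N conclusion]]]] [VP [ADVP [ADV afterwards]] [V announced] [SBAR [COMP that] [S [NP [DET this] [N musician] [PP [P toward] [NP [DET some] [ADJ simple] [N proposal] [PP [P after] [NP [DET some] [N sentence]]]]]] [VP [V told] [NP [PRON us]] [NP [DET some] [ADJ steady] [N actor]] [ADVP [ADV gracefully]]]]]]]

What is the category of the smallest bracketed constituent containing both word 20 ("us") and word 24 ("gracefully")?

VP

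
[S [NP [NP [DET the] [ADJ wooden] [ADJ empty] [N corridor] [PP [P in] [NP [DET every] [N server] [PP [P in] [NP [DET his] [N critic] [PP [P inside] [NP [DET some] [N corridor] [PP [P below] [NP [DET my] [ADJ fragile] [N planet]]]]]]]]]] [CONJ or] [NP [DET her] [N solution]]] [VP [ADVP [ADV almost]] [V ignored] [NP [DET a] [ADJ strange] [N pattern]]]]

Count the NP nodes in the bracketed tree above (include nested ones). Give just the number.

8

The NP constituents are: [NP the wooden empty corridor in every server in his critic inside some corridor below my fragile planet or her solution]; [NP the wooden empty corridor in every server in his critic inside some corridor below my fragile planet]; [NP every server in his critic inside some corridor below my fragile planet]; [NP his critic inside some corridor below my fragile planet]; [NP some corridor below my fragile planet]; [NP my fragile planet] …. Total: 8.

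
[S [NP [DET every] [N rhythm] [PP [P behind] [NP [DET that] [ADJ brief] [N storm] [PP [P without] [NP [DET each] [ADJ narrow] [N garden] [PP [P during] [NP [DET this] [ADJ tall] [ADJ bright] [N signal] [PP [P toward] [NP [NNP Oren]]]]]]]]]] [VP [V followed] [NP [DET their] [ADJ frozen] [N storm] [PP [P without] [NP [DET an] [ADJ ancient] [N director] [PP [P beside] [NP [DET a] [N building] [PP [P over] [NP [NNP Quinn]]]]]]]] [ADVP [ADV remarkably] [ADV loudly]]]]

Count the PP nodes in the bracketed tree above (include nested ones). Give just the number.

The PP constituents are: [PP behind that brief storm without each narrow garden during this tall bright signal toward Oren]; [PP without each narrow garden during this tall bright signal toward Oren]; [PP during this tall bright signal toward Oren]; [PP toward Oren]; [PP without an ancient director beside a building over Quinn]; [PP beside a building over Quinn] …. Total: 7.

7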